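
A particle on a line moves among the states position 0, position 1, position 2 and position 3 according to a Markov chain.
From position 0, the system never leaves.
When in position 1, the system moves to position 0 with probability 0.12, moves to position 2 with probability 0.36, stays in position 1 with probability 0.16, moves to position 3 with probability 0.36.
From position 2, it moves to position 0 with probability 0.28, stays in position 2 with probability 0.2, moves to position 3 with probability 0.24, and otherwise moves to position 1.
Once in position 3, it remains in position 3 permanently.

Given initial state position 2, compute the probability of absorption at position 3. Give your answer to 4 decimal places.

Let h(s) be the probability of absorption at position 3 starting from transient state s. Then h(position 3) = 1 and h(position 0) = 0. By first-step analysis:
h(position 1) = 0.12·0 + 0.16·h(position 1) + 0.36·h(position 2) + 0.36·1
h(position 2) = 0.28·0 + 0.28·h(position 1) + 0.2·h(position 2) + 0.24·1
Solving: h(position 1) = 0.6555, h(position 2) = 0.5294.
Starting from position 2, the probability is 0.5294.

0.5294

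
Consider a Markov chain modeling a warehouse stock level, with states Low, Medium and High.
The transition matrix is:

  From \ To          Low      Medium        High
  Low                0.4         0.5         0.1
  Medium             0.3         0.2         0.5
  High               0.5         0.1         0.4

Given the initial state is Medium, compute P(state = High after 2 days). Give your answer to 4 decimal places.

0.3300

Sum over the intermediate state after 1 day:
P = P(Medium→Low)·P(Low→High) + P(Medium→Medium)·P(Medium→High) + P(Medium→High)·P(High→High)
  = 0.3×0.1 + 0.2×0.5 + 0.5×0.4
  = 0.0300 + 0.1000 + 0.2000 = 0.3300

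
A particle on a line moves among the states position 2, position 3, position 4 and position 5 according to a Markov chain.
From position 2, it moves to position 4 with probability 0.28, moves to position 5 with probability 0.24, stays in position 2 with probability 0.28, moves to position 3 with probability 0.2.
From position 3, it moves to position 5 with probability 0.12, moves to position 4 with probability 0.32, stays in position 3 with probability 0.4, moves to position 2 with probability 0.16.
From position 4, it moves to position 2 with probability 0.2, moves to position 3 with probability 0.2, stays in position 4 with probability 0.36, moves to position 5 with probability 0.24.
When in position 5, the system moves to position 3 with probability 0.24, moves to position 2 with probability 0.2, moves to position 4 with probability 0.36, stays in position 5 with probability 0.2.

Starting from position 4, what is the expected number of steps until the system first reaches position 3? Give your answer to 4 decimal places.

4.7794

Let t(s) be the expected number of steps to first reach position 3 from state s, with t(position 3) = 0. Conditioning on the first step:
t(position 2) = 1 + 0.28·t(position 2) + 0.28·t(position 4) + 0.24·t(position 5)
t(position 4) = 1 + 0.2·t(position 2) + 0.36·t(position 4) + 0.24·t(position 5)
t(position 5) = 1 + 0.2·t(position 2) + 0.36·t(position 4) + 0.2·t(position 5)
Solving: t(position 2) = 4.7794, t(position 4) = 4.7794, t(position 5) = 4.5956.
Expected steps from position 4 to position 3: 4.7794.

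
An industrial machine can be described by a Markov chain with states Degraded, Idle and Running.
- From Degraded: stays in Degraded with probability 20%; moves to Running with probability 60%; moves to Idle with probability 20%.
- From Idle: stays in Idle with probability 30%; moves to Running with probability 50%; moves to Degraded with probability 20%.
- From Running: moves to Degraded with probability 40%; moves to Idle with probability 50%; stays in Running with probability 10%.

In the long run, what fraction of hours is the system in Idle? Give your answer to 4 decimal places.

Let the stationary distribution be π with π = πP and π_1 + π_2 + π_3 = 1.
π_1 = 0.2·π_1 + 0.2·π_2 + 0.4·π_3
π_2 = 0.2·π_1 + 0.3·π_2 + 0.5·π_3
Solving with the normalization constraint gives π = (0.2754, 0.3478, 0.3768).
So the stationary probability of Idle is 0.3478.

0.3478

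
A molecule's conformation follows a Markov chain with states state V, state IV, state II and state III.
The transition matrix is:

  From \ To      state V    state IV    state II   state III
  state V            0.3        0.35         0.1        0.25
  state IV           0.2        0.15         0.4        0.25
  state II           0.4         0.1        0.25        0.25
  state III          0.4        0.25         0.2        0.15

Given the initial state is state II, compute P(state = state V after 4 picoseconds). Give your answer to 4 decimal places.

Propagate the distribution vector 4 picoseconds from state II.
After 0 picoseconds: (0.0000, 0.0000, 1.0000, 0.0000)
After 1 picosecond: (0.4000, 0.1000, 0.2500, 0.2500)
After 2 picoseconds: (0.3400, 0.2425, 0.1925, 0.2250)
After 3 picoseconds: (0.3175, 0.2309, 0.2241, 0.2275)
After 4 picoseconds: (0.3221, 0.2250, 0.2256, 0.2273)
P(in state V after 4 picoseconds) = 0.3221

0.3221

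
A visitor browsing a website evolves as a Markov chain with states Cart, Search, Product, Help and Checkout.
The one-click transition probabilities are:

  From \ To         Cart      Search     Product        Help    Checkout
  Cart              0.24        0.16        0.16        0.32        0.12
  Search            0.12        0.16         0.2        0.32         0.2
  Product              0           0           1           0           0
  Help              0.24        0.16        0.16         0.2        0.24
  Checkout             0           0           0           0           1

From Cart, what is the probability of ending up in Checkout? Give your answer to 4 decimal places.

Let h(s) be the probability of absorption at Checkout starting from transient state s. Then h(Checkout) = 1 and h(Product) = 0. By first-step analysis:
h(Cart) = 0.24·h(Cart) + 0.16·h(Search) + 0.16·0 + 0.32·h(Help) + 0.12·1
h(Search) = 0.12·h(Cart) + 0.16·h(Search) + 0.2·0 + 0.32·h(Help) + 0.2·1
h(Help) = 0.24·h(Cart) + 0.16·h(Search) + 0.16·0 + 0.2·h(Help) + 0.24·1
Solving: h(Cart) = 0.5010, h(Search) = 0.5209, h(Help) = 0.5545.
Starting from Cart, the probability is 0.5010.

0.5010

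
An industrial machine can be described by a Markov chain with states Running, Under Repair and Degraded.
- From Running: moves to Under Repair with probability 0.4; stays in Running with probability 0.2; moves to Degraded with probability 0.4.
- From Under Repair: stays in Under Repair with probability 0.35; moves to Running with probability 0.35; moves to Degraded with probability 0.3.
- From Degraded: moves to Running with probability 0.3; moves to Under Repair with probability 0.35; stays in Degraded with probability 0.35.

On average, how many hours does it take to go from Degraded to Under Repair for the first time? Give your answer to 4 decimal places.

Let t(s) be the expected number of hours to first reach Under Repair from state s, with t(Under Repair) = 0. Conditioning on the first hour:
t(Running) = 1 + 0.2·t(Running) + 0.4·t(Degraded)
t(Degraded) = 1 + 0.3·t(Running) + 0.35·t(Degraded)
Solving: t(Running) = 2.6250, t(Degraded) = 2.7500.
Expected hours from Degraded to Under Repair: 2.7500.

2.7500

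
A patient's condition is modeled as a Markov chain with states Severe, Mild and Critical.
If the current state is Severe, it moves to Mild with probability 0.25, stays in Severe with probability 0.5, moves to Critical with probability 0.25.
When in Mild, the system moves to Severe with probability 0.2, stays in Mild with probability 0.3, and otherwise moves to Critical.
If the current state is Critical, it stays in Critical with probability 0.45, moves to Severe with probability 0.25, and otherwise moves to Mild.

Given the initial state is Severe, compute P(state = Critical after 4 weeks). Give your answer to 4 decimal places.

0.3987

Propagate the distribution vector 4 weeks from Severe.
After 0 weeks: (1.0000, 0.0000, 0.0000)
After 1 week: (0.5000, 0.2500, 0.2500)
After 2 weeks: (0.3625, 0.2750, 0.3625)
After 3 weeks: (0.3269, 0.2819, 0.3913)
After 4 weeks: (0.3176, 0.2837, 0.3987)
P(in Critical after 4 weeks) = 0.3987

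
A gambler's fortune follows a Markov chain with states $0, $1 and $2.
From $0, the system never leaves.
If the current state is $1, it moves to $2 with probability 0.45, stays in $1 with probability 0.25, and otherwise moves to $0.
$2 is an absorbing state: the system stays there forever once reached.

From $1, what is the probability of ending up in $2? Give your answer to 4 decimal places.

0.6000

Let h(s) be the probability of absorption at $2 starting from transient state s. Then h($2) = 1 and h($0) = 0. By first-step analysis:
h($1) = 0.3·0 + 0.25·h($1) + 0.45·1
Solving: h($1) = 0.6000.
Starting from $1, the probability is 0.6000.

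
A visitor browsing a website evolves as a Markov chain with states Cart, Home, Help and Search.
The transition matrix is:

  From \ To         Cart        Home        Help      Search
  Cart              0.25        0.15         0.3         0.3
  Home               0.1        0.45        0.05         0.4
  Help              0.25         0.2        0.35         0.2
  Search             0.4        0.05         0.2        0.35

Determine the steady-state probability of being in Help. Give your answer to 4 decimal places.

0.2340

Let the stationary distribution be π with π = πP and π_1 + π_2 + π_3 + π_4 = 1.
π_1 = 0.25·π_1 + 0.1·π_2 + 0.25·π_3 + 0.4·π_4
π_2 = 0.15·π_1 + 0.45·π_2 + 0.2·π_3 + 0.05·π_4
π_3 = 0.3·π_1 + 0.05·π_2 + 0.35·π_3 + 0.2·π_4
Solving with the normalization constraint gives π = (0.2686, 0.1866, 0.2340, 0.3108).
So the stationary probability of Help is 0.2340.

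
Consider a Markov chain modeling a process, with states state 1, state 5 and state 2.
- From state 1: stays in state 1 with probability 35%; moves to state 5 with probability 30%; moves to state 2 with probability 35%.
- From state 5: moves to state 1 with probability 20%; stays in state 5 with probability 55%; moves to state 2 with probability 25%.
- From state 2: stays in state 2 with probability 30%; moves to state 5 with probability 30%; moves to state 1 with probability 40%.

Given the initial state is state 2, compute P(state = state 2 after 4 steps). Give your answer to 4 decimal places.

0.2958

Propagate the distribution vector 4 steps from state 2.
After 0 steps: (0.0000, 0.0000, 1.0000)
After 1 step: (0.4000, 0.3000, 0.3000)
After 2 steps: (0.3200, 0.3750, 0.3050)
After 3 steps: (0.3090, 0.3938, 0.2973)
After 4 steps: (0.3058, 0.3984, 0.2958)
P(in state 2 after 4 steps) = 0.2958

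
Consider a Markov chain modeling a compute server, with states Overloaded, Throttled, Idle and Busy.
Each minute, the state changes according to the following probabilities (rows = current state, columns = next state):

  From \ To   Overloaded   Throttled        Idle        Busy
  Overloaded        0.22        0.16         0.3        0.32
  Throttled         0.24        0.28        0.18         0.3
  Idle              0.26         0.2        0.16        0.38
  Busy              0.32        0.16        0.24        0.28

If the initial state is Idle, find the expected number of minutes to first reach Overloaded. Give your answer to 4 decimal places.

Let t(s) be the expected number of minutes to first reach Overloaded from state s, with t(Overloaded) = 0. Conditioning on the first minute:
t(Throttled) = 1 + 0.28·t(Throttled) + 0.18·t(Idle) + 0.3·t(Busy)
t(Idle) = 1 + 0.2·t(Throttled) + 0.16·t(Idle) + 0.38·t(Busy)
t(Busy) = 1 + 0.16·t(Throttled) + 0.24·t(Idle) + 0.28·t(Busy)
Solving: t(Throttled) = 3.7224, t(Idle) = 3.6261, t(Busy) = 3.4248.
Expected minutes from Idle to Overloaded: 3.6261.

3.6261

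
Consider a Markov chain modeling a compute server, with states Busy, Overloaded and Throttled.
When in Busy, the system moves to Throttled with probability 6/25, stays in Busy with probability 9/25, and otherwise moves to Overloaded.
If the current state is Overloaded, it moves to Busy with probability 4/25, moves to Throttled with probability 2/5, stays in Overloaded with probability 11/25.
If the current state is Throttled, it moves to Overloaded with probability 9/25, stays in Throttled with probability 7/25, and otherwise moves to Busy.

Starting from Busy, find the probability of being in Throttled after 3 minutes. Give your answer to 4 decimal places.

0.3176

Propagate the distribution vector 3 minutes from Busy.
After 0 minutes: (1.0000, 0.0000, 0.0000)
After 1 minute: (0.3600, 0.4000, 0.2400)
After 2 minutes: (0.2800, 0.4064, 0.3136)
After 3 minutes: (0.2787, 0.4037, 0.3176)
P(in Throttled after 3 minutes) = 0.3176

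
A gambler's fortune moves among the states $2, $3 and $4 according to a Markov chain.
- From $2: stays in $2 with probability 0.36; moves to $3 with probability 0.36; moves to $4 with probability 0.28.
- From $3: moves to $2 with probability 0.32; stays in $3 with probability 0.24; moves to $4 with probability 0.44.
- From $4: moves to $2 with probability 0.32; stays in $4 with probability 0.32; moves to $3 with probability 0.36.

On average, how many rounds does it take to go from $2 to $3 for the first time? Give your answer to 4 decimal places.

2.7778

Let t(s) be the expected number of rounds to first reach $3 from state s, with t($3) = 0. Conditioning on the first round:
t($2) = 1 + 0.36·t($2) + 0.28·t($4)
t($4) = 1 + 0.32·t($2) + 0.32·t($4)
Solving: t($2) = 2.7778, t($4) = 2.7778.
Expected rounds from $2 to $3: 2.7778.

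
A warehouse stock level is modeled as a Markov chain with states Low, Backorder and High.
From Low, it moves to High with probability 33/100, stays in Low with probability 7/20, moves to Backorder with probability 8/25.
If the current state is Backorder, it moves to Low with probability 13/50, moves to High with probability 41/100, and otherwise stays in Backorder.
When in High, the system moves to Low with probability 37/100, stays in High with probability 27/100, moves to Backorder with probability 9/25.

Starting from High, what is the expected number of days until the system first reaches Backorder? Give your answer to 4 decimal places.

2.8944

Let t(s) be the expected number of days to first reach Backorder from state s, with t(Backorder) = 0. Conditioning on the first day:
t(Low) = 1 + 0.35·t(Low) + 0.33·t(High)
t(High) = 1 + 0.37·t(Low) + 0.27·t(High)
Solving: t(Low) = 3.0079, t(High) = 2.8944.
Expected days from High to Backorder: 2.8944.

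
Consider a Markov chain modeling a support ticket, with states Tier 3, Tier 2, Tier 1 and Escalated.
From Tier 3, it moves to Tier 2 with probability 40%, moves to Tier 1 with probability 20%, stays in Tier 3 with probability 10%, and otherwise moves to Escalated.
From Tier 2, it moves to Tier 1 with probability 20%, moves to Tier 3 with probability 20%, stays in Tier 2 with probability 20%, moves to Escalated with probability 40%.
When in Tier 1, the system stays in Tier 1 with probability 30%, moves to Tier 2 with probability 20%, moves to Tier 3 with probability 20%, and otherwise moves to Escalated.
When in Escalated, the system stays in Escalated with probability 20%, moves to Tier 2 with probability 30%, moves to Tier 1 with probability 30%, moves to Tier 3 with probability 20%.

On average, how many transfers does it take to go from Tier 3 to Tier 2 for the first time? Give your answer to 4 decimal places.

Let t(s) be the expected number of transfers to first reach Tier 2 from state s, with t(Tier 2) = 0. Conditioning on the first transfer:
t(Tier 3) = 1 + 0.1·t(Tier 3) + 0.2·t(Tier 1) + 0.3·t(Escalated)
t(Tier 1) = 1 + 0.2·t(Tier 3) + 0.3·t(Tier 1) + 0.3·t(Escalated)
t(Escalated) = 1 + 0.2·t(Tier 3) + 0.3·t(Tier 1) + 0.2·t(Escalated)
Solving: t(Tier 3) = 3.1034, t(Tier 1) = 3.7931, t(Escalated) = 3.4483.
Expected transfers from Tier 3 to Tier 2: 3.1034.

3.1034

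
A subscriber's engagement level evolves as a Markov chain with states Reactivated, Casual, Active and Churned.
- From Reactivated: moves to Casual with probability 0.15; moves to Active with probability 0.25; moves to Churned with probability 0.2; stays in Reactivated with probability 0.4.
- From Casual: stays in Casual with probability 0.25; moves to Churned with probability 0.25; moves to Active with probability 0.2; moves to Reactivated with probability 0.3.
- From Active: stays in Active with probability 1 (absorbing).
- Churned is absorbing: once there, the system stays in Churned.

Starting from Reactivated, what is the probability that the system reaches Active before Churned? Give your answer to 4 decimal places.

Let h(s) be the probability of absorption at Active starting from transient state s. Then h(Active) = 1 and h(Churned) = 0. By first-step analysis:
h(Reactivated) = 0.4·h(Reactivated) + 0.15·h(Casual) + 0.25·1 + 0.2·0
h(Casual) = 0.3·h(Reactivated) + 0.25·h(Casual) + 0.2·1 + 0.25·0
Solving: h(Reactivated) = 0.5370, h(Casual) = 0.4815.
Starting from Reactivated, the probability is 0.5370.

0.5370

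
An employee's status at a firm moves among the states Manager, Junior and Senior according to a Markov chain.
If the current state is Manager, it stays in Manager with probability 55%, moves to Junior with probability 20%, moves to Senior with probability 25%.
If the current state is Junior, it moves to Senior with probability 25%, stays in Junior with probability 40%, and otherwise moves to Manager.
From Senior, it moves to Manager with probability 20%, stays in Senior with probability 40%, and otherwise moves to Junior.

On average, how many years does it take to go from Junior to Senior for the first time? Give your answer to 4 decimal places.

Let t(s) be the expected number of years to first reach Senior from state s, with t(Senior) = 0. Conditioning on the first year:
t(Manager) = 1 + 0.55·t(Manager) + 0.2·t(Junior)
t(Junior) = 1 + 0.35·t(Manager) + 0.4·t(Junior)
Solving: t(Manager) = 4.0000, t(Junior) = 4.0000.
Expected years from Junior to Senior: 4.0000.

4.0000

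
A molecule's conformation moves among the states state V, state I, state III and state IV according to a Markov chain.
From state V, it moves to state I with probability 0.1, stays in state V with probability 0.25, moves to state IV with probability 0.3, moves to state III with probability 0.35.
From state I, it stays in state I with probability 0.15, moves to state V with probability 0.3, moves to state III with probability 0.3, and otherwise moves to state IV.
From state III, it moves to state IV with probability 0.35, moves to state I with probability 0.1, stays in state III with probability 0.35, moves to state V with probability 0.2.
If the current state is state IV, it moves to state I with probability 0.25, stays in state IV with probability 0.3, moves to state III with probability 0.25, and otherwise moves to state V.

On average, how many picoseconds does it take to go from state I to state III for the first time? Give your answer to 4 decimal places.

3.3431

Let t(s) be the expected number of picoseconds to first reach state III from state s, with t(state III) = 0. Conditioning on the first picosecond:
t(state V) = 1 + 0.25·t(state V) + 0.1·t(state I) + 0.3·t(state IV)
t(state I) = 1 + 0.3·t(state V) + 0.15·t(state I) + 0.25·t(state IV)
t(state IV) = 1 + 0.2·t(state V) + 0.25·t(state I) + 0.3·t(state IV)
Solving: t(state V) = 3.1930, t(state I) = 3.3431, t(state IV) = 3.5348.
Expected picoseconds from state I to state III: 3.3431.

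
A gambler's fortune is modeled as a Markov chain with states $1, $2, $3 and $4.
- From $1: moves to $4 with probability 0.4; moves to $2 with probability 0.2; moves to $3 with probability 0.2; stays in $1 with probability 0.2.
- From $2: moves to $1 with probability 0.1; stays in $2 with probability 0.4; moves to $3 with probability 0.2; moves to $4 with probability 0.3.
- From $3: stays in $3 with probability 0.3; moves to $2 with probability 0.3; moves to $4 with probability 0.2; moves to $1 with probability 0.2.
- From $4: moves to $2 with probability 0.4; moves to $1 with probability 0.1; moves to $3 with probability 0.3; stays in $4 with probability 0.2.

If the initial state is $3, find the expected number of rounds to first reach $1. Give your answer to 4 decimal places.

7.1200

Let t(s) be the expected number of rounds to first reach $1 from state s, with t($1) = 0. Conditioning on the first round:
t($2) = 1 + 0.4·t($2) + 0.2·t($3) + 0.3·t($4)
t($3) = 1 + 0.3·t($2) + 0.3·t($3) + 0.2·t($4)
t($4) = 1 + 0.4·t($2) + 0.3·t($3) + 0.2·t($4)
Solving: t($2) = 8.0000, t($3) = 7.1200, t($4) = 7.9200.
Expected rounds from $3 to $1: 7.1200.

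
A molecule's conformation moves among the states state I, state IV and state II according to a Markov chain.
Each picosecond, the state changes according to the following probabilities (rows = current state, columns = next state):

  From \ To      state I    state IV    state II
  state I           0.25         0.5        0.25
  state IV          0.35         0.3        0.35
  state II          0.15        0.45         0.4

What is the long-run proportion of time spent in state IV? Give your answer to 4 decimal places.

Let the stationary distribution be π with π = πP and π_1 + π_2 + π_3 = 1.
π_1 = 0.25·π_1 + 0.35·π_2 + 0.15·π_3
π_2 = 0.5·π_1 + 0.3·π_2 + 0.45·π_3
Solving with the normalization constraint gives π = (0.2561, 0.4024, 0.3415).
So the stationary probability of state IV is 0.4024.

0.4024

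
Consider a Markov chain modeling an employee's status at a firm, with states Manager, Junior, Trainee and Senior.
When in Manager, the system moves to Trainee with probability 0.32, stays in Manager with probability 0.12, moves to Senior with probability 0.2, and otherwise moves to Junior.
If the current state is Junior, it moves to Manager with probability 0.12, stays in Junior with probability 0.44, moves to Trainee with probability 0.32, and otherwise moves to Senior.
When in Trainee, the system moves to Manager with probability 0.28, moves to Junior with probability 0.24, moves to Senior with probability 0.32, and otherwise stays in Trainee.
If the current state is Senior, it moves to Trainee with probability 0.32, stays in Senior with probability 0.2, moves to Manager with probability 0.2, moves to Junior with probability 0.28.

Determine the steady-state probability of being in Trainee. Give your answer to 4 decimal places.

0.2759

Let the stationary distribution be π with π = πP and π_1 + π_2 + π_3 + π_4 = 1.
π_1 = 0.12·π_1 + 0.12·π_2 + 0.28·π_3 + 0.2·π_4
π_2 = 0.36·π_1 + 0.44·π_2 + 0.24·π_3 + 0.28·π_4
π_3 = 0.32·π_1 + 0.32·π_2 + 0.16·π_3 + 0.32·π_4
Solving with the normalization constraint gives π = (0.1806, 0.3374, 0.2759, 0.2061).
So the stationary probability of Trainee is 0.2759.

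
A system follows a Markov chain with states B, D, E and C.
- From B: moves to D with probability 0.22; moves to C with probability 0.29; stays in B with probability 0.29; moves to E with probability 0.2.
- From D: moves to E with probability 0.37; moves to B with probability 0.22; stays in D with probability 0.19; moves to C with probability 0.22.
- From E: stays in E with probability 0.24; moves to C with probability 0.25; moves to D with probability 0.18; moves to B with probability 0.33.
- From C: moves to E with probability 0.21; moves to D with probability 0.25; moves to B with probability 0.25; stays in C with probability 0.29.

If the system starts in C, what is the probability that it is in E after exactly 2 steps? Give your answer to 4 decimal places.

Propagate the distribution vector 2 steps from C.
After 0 steps: (0.0000, 0.0000, 0.0000, 1.0000)
After 1 step: (0.2500, 0.2500, 0.2100, 0.2900)
After 2 steps: (0.2693, 0.2128, 0.2538, 0.2641)
P(in E after 2 steps) = 0.2538

0.2538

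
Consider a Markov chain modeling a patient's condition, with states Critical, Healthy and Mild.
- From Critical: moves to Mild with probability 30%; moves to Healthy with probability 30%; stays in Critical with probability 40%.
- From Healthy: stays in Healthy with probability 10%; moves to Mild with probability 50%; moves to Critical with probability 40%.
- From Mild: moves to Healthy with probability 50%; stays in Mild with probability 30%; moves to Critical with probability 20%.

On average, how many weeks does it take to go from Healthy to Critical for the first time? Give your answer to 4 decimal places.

3.1579

Let t(s) be the expected number of weeks to first reach Critical from state s, with t(Critical) = 0. Conditioning on the first week:
t(Healthy) = 1 + 0.1·t(Healthy) + 0.5·t(Mild)
t(Mild) = 1 + 0.5·t(Healthy) + 0.3·t(Mild)
Solving: t(Healthy) = 3.1579, t(Mild) = 3.6842.
Expected weeks from Healthy to Critical: 3.1579.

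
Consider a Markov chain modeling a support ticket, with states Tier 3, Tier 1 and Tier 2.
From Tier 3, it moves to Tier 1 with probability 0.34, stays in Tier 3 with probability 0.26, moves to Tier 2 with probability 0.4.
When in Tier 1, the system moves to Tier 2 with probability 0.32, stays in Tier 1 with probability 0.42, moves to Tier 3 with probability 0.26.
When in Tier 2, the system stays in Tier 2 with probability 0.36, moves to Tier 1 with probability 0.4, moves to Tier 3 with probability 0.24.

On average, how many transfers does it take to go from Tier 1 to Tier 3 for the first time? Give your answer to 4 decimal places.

3.9474

Let t(s) be the expected number of transfers to first reach Tier 3 from state s, with t(Tier 3) = 0. Conditioning on the first transfer:
t(Tier 1) = 1 + 0.42·t(Tier 1) + 0.32·t(Tier 2)
t(Tier 2) = 1 + 0.4·t(Tier 1) + 0.36·t(Tier 2)
Solving: t(Tier 1) = 3.9474, t(Tier 2) = 4.0296.
Expected transfers from Tier 1 to Tier 3: 3.9474.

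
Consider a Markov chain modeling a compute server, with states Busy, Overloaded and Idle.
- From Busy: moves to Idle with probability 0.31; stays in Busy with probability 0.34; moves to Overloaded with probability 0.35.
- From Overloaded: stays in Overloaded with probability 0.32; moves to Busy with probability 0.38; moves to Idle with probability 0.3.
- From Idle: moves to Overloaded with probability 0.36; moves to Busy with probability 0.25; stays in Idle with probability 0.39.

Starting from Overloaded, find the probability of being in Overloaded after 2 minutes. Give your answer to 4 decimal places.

Sum over the intermediate state after 1 minute:
P = P(Overloaded→Busy)·P(Busy→Overloaded) + P(Overloaded→Overloaded)·P(Overloaded→Overloaded) + P(Overloaded→Idle)·P(Idle→Overloaded)
  = 0.38×0.35 + 0.32×0.32 + 0.3×0.36
  = 0.1330 + 0.1024 + 0.1080 = 0.3434

0.3434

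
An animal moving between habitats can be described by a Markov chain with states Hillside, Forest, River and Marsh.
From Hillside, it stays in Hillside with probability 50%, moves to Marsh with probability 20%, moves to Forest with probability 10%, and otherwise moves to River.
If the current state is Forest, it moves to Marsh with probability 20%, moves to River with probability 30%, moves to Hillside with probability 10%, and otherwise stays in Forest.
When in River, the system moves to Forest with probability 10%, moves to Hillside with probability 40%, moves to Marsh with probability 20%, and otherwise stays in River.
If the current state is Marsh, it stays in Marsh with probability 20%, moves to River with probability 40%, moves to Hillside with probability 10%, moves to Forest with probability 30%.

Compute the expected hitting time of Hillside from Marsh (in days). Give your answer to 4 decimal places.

Let t(s) be the expected number of days to first reach Hillside from state s, with t(Hillside) = 0. Conditioning on the first day:
t(Forest) = 1 + 0.4·t(Forest) + 0.3·t(River) + 0.2·t(Marsh)
t(River) = 1 + 0.1·t(Forest) + 0.3·t(River) + 0.2·t(Marsh)
t(Marsh) = 1 + 0.3·t(Forest) + 0.4·t(River) + 0.2·t(Marsh)
Solving: t(Forest) = 5.1020, t(River) = 3.5714, t(Marsh) = 4.9490.
Expected days from Marsh to Hillside: 4.9490.

4.9490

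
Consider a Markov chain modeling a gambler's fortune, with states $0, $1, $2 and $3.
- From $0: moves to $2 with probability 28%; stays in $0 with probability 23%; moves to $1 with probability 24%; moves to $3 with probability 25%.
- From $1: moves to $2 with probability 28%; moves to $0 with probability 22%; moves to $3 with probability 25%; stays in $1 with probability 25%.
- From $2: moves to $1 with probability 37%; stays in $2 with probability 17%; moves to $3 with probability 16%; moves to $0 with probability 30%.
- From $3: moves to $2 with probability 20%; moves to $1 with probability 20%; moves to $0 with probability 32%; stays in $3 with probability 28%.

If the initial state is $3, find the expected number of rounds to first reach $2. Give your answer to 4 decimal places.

Let t(s) be the expected number of rounds to first reach $2 from state s, with t($2) = 0. Conditioning on the first round:
t($0) = 1 + 0.23·t($0) + 0.24·t($1) + 0.25·t($3)
t($1) = 1 + 0.22·t($0) + 0.25·t($1) + 0.25·t($3)
t($3) = 1 + 0.32·t($0) + 0.2·t($1) + 0.28·t($3)
Solving: t($0) = 3.8553, t($1) = 3.8553, t($3) = 4.1733.
Expected rounds from $3 to $2: 4.1733.

4.1733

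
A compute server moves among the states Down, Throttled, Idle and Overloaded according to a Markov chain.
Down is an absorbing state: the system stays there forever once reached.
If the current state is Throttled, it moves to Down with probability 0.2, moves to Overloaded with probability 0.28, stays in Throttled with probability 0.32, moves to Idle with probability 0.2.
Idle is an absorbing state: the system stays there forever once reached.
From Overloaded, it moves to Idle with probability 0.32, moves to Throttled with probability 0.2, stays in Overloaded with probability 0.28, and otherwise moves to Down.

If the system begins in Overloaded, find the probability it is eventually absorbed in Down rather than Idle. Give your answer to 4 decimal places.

0.4059

Let h(s) be the probability of absorption at Down starting from transient state s. Then h(Down) = 1 and h(Idle) = 0. By first-step analysis:
h(Throttled) = 0.2·1 + 0.32·h(Throttled) + 0.2·0 + 0.28·h(Overloaded)
h(Overloaded) = 0.2·1 + 0.2·h(Throttled) + 0.32·0 + 0.28·h(Overloaded)
Solving: h(Throttled) = 0.4613, h(Overloaded) = 0.4059.
Starting from Overloaded, the probability is 0.4059.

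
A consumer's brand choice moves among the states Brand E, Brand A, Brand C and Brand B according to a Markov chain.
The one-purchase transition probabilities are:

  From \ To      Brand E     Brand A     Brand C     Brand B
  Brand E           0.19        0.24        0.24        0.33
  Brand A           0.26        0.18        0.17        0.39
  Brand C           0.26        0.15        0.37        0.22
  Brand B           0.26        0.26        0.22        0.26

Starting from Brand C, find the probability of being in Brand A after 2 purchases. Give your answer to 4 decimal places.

0.2021

Propagate the distribution vector 2 purchases from Brand C.
After 0 purchases: (0.0000, 0.0000, 1.0000, 0.0000)
After 1 purchase: (0.2600, 0.1500, 0.3700, 0.2200)
After 2 purchases: (0.2418, 0.2021, 0.2732, 0.2829)
P(in Brand A after 2 purchases) = 0.2021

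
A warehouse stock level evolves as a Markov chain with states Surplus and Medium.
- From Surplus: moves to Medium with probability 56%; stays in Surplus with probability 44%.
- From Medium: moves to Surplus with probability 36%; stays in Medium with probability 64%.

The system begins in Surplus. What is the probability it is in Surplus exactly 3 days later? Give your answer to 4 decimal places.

Propagate the distribution vector 3 days from Surplus.
After 0 days: (1.0000, 0.0000)
After 1 day: (0.4400, 0.5600)
After 2 days: (0.3952, 0.6048)
After 3 days: (0.3916, 0.6084)
P(in Surplus after 3 days) = 0.3916

0.3916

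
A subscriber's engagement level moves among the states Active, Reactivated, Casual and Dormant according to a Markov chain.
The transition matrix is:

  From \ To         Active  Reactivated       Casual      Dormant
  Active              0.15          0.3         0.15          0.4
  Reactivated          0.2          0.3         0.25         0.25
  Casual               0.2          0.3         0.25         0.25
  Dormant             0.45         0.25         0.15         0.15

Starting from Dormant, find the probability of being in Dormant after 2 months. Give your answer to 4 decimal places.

Propagate the distribution vector 2 months from Dormant.
After 0 months: (0.0000, 0.0000, 0.0000, 1.0000)
After 1 month: (0.4500, 0.2500, 0.1500, 0.1500)
After 2 months: (0.2150, 0.2925, 0.1900, 0.3025)
P(in Dormant after 2 months) = 0.3025

0.3025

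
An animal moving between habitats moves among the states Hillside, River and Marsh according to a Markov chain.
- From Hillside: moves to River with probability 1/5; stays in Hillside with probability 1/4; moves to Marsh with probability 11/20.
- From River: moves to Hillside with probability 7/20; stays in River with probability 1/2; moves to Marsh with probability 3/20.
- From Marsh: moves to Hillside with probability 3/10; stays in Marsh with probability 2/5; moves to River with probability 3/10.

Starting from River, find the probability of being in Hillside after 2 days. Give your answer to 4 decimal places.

Sum over the intermediate state after 1 day:
P = P(River→Hillside)·P(Hillside→Hillside) + P(River→River)·P(River→Hillside) + P(River→Marsh)·P(Marsh→Hillside)
  = 0.35×0.25 + 0.5×0.35 + 0.15×0.3
  = 0.0875 + 0.1750 + 0.0450 = 0.3075

0.3075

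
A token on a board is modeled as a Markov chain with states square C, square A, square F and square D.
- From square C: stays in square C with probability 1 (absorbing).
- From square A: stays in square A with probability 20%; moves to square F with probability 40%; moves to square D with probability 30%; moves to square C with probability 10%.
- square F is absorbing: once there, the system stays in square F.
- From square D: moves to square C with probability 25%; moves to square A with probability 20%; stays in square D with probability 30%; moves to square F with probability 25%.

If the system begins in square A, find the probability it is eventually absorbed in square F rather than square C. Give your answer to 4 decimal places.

Let h(s) be the probability of absorption at square F starting from transient state s. Then h(square F) = 1 and h(square C) = 0. By first-step analysis:
h(square A) = 0.1·0 + 0.2·h(square A) + 0.4·1 + 0.3·h(square D)
h(square D) = 0.25·0 + 0.2·h(square A) + 0.25·1 + 0.3·h(square D)
Solving: h(square A) = 0.7100, h(square D) = 0.5600.
Starting from square A, the probability is 0.7100.

0.7100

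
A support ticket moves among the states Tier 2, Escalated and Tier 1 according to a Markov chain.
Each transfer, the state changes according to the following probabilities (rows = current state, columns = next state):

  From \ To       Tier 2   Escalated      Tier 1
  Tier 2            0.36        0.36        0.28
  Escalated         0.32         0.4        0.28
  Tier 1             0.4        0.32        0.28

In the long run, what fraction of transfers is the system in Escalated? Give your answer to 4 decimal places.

Let the stationary distribution be π with π = πP and π_1 + π_2 + π_3 = 1.
π_1 = 0.36·π_1 + 0.32·π_2 + 0.4·π_3
π_2 = 0.36·π_1 + 0.4·π_2 + 0.32·π_3
Solving with the normalization constraint gives π = (0.3567, 0.3633, 0.2800).
So the stationary probability of Escalated is 0.3633.

0.3633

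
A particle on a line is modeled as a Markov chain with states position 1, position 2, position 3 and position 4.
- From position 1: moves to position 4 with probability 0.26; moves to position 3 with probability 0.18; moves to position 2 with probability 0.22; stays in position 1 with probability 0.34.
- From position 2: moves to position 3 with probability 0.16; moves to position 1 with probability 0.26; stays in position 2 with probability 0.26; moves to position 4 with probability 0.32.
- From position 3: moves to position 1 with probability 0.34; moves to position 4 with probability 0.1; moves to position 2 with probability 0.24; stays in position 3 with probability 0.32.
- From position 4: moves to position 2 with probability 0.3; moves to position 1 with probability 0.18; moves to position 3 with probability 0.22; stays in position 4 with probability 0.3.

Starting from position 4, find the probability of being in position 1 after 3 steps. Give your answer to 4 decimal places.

0.2784

Propagate the distribution vector 3 steps from position 4.
After 0 steps: (0.0000, 0.0000, 0.0000, 1.0000)
After 1 step: (0.1800, 0.3000, 0.2200, 0.3000)
After 2 steps: (0.2680, 0.2604, 0.2168, 0.2548)
After 3 steps: (0.2784, 0.2551, 0.2153, 0.2511)
P(in position 1 after 3 steps) = 0.2784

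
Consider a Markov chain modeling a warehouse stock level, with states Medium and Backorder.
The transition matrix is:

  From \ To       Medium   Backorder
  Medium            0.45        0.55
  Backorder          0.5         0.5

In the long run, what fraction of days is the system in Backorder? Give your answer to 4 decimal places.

Let the stationary distribution be π with π = πP and π_1 + π_2 = 1.
π_1 = 0.45·π_1 + 0.5·π_2
Solving with the normalization constraint gives π = (0.4762, 0.5238).
So the stationary probability of Backorder is 0.5238.

0.5238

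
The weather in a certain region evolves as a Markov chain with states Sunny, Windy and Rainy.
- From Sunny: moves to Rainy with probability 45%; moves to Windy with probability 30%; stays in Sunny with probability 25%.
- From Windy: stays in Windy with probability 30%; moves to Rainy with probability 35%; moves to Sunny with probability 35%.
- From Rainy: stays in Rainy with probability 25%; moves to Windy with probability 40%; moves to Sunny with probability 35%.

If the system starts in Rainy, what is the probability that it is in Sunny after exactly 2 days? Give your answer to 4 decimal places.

0.3150

Sum over the intermediate state after 1 day:
P = P(Rainy→Sunny)·P(Sunny→Sunny) + P(Rainy→Windy)·P(Windy→Sunny) + P(Rainy→Rainy)·P(Rainy→Sunny)
  = 0.35×0.25 + 0.4×0.35 + 0.25×0.35
  = 0.0875 + 0.1400 + 0.0875 = 0.3150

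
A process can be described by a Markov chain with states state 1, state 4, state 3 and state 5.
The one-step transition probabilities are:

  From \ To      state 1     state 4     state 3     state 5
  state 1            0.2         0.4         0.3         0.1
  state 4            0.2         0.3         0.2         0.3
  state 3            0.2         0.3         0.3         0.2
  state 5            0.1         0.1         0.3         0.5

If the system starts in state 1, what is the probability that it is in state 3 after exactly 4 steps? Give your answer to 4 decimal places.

0.2731

Propagate the distribution vector 4 steps from state 1.
After 0 steps: (1.0000, 0.0000, 0.0000, 0.0000)
After 1 step: (0.2000, 0.4000, 0.3000, 0.1000)
After 2 steps: (0.1900, 0.3000, 0.2600, 0.2500)
After 3 steps: (0.1750, 0.2690, 0.2700, 0.2860)
After 4 steps: (0.1714, 0.2603, 0.2731, 0.2952)
P(in state 3 after 4 steps) = 0.2731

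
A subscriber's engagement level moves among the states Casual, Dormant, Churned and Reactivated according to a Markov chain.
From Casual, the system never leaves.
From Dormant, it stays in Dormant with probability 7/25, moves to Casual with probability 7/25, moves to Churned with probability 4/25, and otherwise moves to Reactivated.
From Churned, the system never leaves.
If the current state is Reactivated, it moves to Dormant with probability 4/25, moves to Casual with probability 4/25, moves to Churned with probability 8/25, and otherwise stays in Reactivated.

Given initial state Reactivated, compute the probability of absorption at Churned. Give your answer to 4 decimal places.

Let h(s) be the probability of absorption at Churned starting from transient state s. Then h(Churned) = 1 and h(Casual) = 0. By first-step analysis:
h(Dormant) = 0.28·0 + 0.28·h(Dormant) + 0.16·1 + 0.28·h(Reactivated)
h(Reactivated) = 0.16·0 + 0.16·h(Dormant) + 0.32·1 + 0.36·h(Reactivated)
Solving: h(Dormant) = 0.4615, h(Reactivated) = 0.6154.
Starting from Reactivated, the probability is 0.6154.

0.6154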